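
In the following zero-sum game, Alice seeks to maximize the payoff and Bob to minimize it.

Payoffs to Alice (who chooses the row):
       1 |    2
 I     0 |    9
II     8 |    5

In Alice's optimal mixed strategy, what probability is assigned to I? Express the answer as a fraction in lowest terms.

1/4

Row minima are 0 and 5, so Alice's maximin is 5; column maxima are 8 and 9, so Bob's minimax is 8. These differ, so the equilibrium is in mixed strategies.
Let Alice play I with probability p. Bob is indifferent when 8(1−p) = 9p + 5(1−p), giving p = 1/4.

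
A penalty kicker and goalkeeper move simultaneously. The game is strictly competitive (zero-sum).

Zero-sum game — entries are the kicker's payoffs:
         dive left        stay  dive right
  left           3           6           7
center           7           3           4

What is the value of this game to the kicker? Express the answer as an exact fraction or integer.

33/7

Column dive right is strictly dominated by stay for the goalkeeper (it gives the kicker more in every row).
The remaining 2×2 game on (left, center) × (dive left, stay) has no saddle point. Let the kicker play left with probability p; indifference gives 3p + 7(1−p) = 6p + 3(1−p), so p = 4/7.
Similarly the goalkeeper's optimal q on dive left is 3/7, and the value is 3·(3/7) + (6)·(4/7) = 33/7.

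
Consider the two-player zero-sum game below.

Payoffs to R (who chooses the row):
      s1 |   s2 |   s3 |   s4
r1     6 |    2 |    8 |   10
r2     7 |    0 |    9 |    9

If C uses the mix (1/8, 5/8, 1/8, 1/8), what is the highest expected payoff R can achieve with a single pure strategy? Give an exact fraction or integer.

r1: (6)·(1/8) + (2)·(5/8) + (8)·(1/8) + (10)·(1/8) = 17/4.
r2: (7)·(1/8) + (0)·(5/8) + (9)·(1/8) + (9)·(1/8) = 25/8.
The best pure response is r1 with expected payoff 17/4.

17/4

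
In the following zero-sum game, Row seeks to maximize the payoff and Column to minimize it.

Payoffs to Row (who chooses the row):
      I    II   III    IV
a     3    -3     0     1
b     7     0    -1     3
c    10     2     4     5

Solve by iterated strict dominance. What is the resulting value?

Column I is strictly dominated by II for Column (-3<3, 0<7, 2<10); eliminate I.
Column IV is strictly dominated by II for Column (-3<1, 0<3, 2<5); eliminate IV.
Row a is strictly dominated by row c (2>-3, 4>0); eliminate a.
Row b is strictly dominated by row c (2>0, 4>-1); eliminate b.
Column III is strictly dominated by II for Column (2<4); eliminate III.
Only (c, II) remains, with payoff 2.

2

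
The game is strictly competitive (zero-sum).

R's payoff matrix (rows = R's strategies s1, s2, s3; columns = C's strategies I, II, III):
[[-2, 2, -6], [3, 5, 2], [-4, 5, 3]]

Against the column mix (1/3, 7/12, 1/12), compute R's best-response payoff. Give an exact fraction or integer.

49/12

s1: (-2)·(1/3) + (2)·(7/12) + (-6)·(1/12) = 0.
s2: (3)·(1/3) + (5)·(7/12) + (2)·(1/12) = 49/12.
s3: (-4)·(1/3) + (5)·(7/12) + (3)·(1/12) = 11/6.
The best pure response is s2 with expected payoff 49/12.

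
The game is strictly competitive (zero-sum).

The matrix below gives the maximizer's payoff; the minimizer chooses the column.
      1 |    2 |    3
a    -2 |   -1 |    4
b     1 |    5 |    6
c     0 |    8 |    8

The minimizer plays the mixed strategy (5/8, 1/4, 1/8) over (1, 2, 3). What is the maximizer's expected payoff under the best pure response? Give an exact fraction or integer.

3

a: (-2)·(5/8) + (-1)·(1/4) + (4)·(1/8) = -1.
b: (1)·(5/8) + (5)·(1/4) + (6)·(1/8) = 21/8.
c: (0)·(5/8) + (8)·(1/4) + (8)·(1/8) = 3.
The best pure response is c with expected payoff 3.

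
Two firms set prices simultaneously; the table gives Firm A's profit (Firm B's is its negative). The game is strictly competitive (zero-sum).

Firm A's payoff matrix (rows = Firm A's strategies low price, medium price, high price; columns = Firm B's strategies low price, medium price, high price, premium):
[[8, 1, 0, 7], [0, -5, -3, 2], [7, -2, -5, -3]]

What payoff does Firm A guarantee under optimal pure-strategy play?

0

Row minima: 0, -5, -5 → Firm A's maximin is 0.
Column maxima: 8, 1, 0, 7 → Firm B's minimax is 0.
They coincide at (low price, high price), so the value is 0.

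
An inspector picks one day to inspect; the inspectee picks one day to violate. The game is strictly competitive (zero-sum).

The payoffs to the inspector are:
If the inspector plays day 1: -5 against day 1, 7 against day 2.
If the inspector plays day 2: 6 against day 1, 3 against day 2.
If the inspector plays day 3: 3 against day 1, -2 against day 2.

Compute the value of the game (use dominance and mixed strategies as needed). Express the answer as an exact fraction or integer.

Row day 3 is strictly dominated by row day 2, so the inspector never plays it.
The remaining 2×2 game on (day 1, day 2) × (day 1, day 2) has no saddle point. Let the inspector play day 1 with probability p; indifference gives −5p + 6(1−p) = 7p + 3(1−p), so p = 1/5.
Similarly the inspectee's optimal q on day 1 is 4/15, and the value is -5·(4/15) + (7)·(11/15) = 19/5.

19/5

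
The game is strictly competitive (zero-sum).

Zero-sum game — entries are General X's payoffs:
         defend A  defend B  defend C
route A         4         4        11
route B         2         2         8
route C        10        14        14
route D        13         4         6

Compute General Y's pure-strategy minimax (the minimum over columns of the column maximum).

13

The worst case (largest entry) in each column is defend A: 13, defend B: 14, defend C: 14.
The best (smallest) of these is 13.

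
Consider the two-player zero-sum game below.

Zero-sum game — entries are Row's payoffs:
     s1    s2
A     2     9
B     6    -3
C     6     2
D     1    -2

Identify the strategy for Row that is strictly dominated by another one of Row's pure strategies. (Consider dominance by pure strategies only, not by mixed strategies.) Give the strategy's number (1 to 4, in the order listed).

4

Compare D with A: 2 > 1, 9 > -2.
So A strictly dominates D for Row; D is strictly dominated.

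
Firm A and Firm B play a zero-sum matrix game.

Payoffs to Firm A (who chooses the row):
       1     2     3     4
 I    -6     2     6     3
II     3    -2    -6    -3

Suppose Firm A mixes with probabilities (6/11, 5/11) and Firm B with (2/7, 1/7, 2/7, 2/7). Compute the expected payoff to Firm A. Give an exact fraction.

Against (2/7, 1/7, 2/7, 2/7), each row's expected payoff is I: 8/7; II: -2.
Taking the (6/11, 5/11)-weighted average: (6/11)·(8/7) + (5/11)·(-2) = -2/7.

-2/7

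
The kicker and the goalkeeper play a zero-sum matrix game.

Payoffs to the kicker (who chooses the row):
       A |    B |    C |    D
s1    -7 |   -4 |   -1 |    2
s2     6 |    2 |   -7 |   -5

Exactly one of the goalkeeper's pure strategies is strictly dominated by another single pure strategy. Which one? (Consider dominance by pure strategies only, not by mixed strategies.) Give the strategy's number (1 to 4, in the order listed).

The goalkeeper prefers columns that give the kicker less. Compare D with C: -1 < 2, -7 < -5.
So C strictly dominates D for the goalkeeper; D is strictly dominated.

4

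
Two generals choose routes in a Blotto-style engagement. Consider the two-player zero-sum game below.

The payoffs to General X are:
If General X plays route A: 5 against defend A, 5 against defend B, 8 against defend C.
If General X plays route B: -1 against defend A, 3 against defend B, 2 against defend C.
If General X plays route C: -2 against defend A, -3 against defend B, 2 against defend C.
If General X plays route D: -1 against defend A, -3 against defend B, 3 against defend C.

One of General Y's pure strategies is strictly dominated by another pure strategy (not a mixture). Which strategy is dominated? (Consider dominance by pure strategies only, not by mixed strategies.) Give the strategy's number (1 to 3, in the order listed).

3

General Y prefers columns that give General X less. Compare defend C with defend A: 5 < 8, -1 < 2, -2 < 2, -1 < 3.
So defend A strictly dominates defend C for General Y; defend C is strictly dominated.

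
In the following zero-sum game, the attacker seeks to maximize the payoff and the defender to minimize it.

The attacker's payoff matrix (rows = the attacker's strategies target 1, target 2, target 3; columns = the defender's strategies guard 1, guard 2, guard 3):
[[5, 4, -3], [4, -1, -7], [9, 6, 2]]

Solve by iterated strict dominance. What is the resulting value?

2

Row target 1 is strictly dominated by row target 3 (9>5, 6>4, 2>-3); eliminate target 1.
Column guard 1 is strictly dominated by guard 2 for the defender (-1<4, 6<9); eliminate guard 1.
Row target 2 is strictly dominated by row target 3 (6>-1, 2>-7); eliminate target 2.
Column guard 2 is strictly dominated by guard 3 for the defender (2<6); eliminate guard 2.
Only (target 3, guard 3) remains, with payoff 2.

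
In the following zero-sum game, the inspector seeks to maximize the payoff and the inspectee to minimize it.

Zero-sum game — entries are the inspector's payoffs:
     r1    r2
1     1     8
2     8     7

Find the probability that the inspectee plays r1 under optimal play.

Row minima are 1 and 7, so the inspector's maximin is 7; column maxima are 8 and 8, so the inspectee's minimax is 8. These differ, so the equilibrium is in mixed strategies.
Let the inspectee play r1 with probability q. The inspector is indifferent when q + 8(1−q) = 8q + 7(1−q), giving q = 1/8.

1/8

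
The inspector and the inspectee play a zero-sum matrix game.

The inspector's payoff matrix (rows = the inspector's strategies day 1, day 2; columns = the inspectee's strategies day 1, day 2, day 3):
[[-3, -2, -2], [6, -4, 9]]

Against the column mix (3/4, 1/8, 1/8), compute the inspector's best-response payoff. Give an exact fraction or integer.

day 1: (-3)·(3/4) + (-2)·(1/8) + (-2)·(1/8) = -11/4.
day 2: (6)·(3/4) + (-4)·(1/8) + (9)·(1/8) = 41/8.
The best pure response is day 2 with expected payoff 41/8.

41/8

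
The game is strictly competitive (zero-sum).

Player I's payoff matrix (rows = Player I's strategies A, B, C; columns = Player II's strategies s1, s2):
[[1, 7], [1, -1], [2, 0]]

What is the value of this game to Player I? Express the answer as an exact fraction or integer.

Row B is strictly dominated by row C, so Player I never plays it.
The remaining 2×2 game on (A, C) × (s1, s2) has no saddle point. Let Player I play A with probability p; indifference gives p + 2(1−p) = 7p, so p = 1/4.
Similarly Player II's optimal q on s1 is 7/8, and the value is 1·(7/8) + (7)·(1/8) = 7/4.

7/4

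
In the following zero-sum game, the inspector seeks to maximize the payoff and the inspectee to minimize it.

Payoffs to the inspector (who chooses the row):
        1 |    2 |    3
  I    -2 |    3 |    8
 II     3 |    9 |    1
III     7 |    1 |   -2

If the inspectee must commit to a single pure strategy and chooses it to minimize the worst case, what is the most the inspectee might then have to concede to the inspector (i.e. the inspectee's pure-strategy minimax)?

The worst case (largest entry) in each column is 1: 7, 2: 9, 3: 8.
The best (smallest) of these is 7.

7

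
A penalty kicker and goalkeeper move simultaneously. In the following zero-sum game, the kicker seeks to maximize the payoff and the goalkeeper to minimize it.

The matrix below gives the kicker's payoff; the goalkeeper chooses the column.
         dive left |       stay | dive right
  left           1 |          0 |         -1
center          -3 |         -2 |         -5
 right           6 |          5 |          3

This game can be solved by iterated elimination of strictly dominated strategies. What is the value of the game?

3

Row center is strictly dominated by row left (1>-3, 0>-2, -1>-5); eliminate center.
Column dive left is strictly dominated by stay for the goalkeeper (0<1, 5<6); eliminate dive left.
Row left is strictly dominated by row right (5>0, 3>-1); eliminate left.
Column stay is strictly dominated by dive right for the goalkeeper (3<5); eliminate stay.
Only (right, dive right) remains, with payoff 3.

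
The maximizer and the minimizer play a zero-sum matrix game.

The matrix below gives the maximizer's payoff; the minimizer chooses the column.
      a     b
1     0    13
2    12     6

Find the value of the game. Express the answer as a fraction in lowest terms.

156/19

Row minima are 0 and 6, so the maximizer's maximin is 6; column maxima are 12 and 13, so the minimizer's minimax is 12. These differ, so the equilibrium is in mixed strategies.
Let the maximizer play 1 with probability p. The minimizer is indifferent when 12(1−p) = 13p + 6(1−p), giving p = 6/19.
Let the minimizer play a with probability q. The maximizer is indifferent when 13(1−q) = 12q + 6(1−q), giving q = 7/19.
The value is 0·(7/19) + (13)·(12/19) = 156/19.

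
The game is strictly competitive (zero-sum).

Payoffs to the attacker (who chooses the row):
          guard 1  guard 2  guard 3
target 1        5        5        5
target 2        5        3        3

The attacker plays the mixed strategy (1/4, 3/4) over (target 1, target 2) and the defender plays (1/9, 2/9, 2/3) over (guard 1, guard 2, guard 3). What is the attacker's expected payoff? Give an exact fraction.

11/3

Against (1/9, 2/9, 2/3), each row's expected payoff is target 1: 5; target 2: 29/9.
Taking the (1/4, 3/4)-weighted average: (1/4)·(5) + (3/4)·(29/9) = 11/3.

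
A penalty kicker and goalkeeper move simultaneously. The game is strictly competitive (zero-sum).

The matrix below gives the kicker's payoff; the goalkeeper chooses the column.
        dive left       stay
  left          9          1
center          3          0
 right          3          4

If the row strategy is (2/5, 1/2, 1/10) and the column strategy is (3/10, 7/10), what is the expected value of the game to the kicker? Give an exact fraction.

109/50

Against (3/10, 7/10), each row's expected payoff is left: 17/5; center: 9/10; right: 37/10.
Taking the (2/5, 1/2, 1/10)-weighted average: (2/5)·(17/5) + (1/2)·(9/10) + (1/10)·(37/10) = 109/50.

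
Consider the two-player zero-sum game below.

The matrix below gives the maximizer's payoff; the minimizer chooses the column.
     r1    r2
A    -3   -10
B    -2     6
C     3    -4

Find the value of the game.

2/3

Row A is strictly dominated by row C, so the maximizer never plays it.
The remaining 2×2 game on (B, C) × (r1, r2) has no saddle point. Let the maximizer play B with probability p; indifference gives −2p + 3(1−p) = 6p − 4(1−p), so p = 7/15.
Similarly the minimizer's optimal q on r1 is 2/3, and the value is -2·(2/3) + (6)·(1/3) = 2/3.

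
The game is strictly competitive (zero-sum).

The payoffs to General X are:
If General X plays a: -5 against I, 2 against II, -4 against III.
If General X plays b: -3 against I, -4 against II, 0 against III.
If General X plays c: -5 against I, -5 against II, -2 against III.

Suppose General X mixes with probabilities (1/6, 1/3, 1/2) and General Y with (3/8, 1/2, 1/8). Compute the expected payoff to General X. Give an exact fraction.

-43/12

Against (3/8, 1/2, 1/8), each row's expected payoff is a: -11/8; b: -25/8; c: -37/8.
Taking the (1/6, 1/3, 1/2)-weighted average: (1/6)·(-11/8) + (1/3)·(-25/8) + (1/2)·(-37/8) = -43/12.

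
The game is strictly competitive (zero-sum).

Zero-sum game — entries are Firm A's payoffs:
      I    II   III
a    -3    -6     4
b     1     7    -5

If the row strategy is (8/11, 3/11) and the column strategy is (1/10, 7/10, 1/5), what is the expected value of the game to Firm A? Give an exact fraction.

Against (1/10, 7/10, 1/5), each row's expected payoff is a: -37/10; b: 4.
Taking the (8/11, 3/11)-weighted average: (8/11)·(-37/10) + (3/11)·(4) = -8/5.

-8/5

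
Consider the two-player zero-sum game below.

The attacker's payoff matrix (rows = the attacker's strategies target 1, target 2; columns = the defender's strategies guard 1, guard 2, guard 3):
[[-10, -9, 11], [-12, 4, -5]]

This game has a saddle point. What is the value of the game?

-10

Row minima: -10, -12 → the attacker's maximin is -10.
Column maxima: -10, 4, 11 → the defender's minimax is -10.
They coincide at (target 1, guard 1), so the value is -10.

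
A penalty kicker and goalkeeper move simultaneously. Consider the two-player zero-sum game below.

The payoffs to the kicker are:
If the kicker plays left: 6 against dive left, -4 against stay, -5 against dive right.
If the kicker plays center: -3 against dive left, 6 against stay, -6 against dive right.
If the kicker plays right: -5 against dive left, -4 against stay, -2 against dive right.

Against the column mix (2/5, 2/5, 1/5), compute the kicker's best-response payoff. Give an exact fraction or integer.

left: (6)·(2/5) + (-4)·(2/5) + (-5)·(1/5) = -1/5.
center: (-3)·(2/5) + (6)·(2/5) + (-6)·(1/5) = 0.
right: (-5)·(2/5) + (-4)·(2/5) + (-2)·(1/5) = -4.
The best pure response is center with expected payoff 0.

0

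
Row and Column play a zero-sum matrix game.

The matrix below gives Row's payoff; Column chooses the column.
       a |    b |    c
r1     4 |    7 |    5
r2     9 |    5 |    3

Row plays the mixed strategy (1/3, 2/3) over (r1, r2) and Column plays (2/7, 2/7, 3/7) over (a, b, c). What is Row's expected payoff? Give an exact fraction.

Against (2/7, 2/7, 3/7), each row's expected payoff is r1: 37/7; r2: 37/7.
Taking the (1/3, 2/3)-weighted average: (1/3)·(37/7) + (2/3)·(37/7) = 37/7.

37/7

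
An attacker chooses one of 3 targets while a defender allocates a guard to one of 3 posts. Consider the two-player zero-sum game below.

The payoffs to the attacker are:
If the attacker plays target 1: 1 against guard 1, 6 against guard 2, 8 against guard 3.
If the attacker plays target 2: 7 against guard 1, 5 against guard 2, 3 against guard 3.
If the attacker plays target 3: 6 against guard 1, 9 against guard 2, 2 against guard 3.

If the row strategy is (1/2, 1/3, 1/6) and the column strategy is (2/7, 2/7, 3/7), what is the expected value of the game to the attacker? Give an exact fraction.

Against (2/7, 2/7, 3/7), each row's expected payoff is target 1: 38/7; target 2: 33/7; target 3: 36/7.
Taking the (1/2, 1/3, 1/6)-weighted average: (1/2)·(38/7) + (1/3)·(33/7) + (1/6)·(36/7) = 36/7.

36/7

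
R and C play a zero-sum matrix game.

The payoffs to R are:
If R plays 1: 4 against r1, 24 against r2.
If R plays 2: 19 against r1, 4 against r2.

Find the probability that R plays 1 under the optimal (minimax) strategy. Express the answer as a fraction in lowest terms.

3/7

Row minima are 4 and 4, so R's maximin is 4; column maxima are 19 and 24, so C's minimax is 19. These differ, so the equilibrium is in mixed strategies.
Let R play 1 with probability p. C is indifferent when 4p + 19(1−p) = 24p + 4(1−p), giving p = 3/7.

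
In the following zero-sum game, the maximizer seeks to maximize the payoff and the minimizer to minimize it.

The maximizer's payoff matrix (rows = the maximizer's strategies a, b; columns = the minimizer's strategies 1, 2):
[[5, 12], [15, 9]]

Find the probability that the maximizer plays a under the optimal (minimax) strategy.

Row minima are 5 and 9, so the maximizer's maximin is 9; column maxima are 15 and 12, so the minimizer's minimax is 12. These differ, so the equilibrium is in mixed strategies.
Let the maximizer play a with probability p. The minimizer is indifferent when 5p + 15(1−p) = 12p + 9(1−p), giving p = 6/13.

6/13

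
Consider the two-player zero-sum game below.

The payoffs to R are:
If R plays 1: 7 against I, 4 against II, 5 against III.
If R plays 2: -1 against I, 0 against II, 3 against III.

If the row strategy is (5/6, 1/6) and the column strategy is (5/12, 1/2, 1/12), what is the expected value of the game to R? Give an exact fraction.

Against (5/12, 1/2, 1/12), each row's expected payoff is 1: 16/3; 2: -1/6.
Taking the (5/6, 1/6)-weighted average: (5/6)·(16/3) + (1/6)·(-1/6) = 53/12.

53/12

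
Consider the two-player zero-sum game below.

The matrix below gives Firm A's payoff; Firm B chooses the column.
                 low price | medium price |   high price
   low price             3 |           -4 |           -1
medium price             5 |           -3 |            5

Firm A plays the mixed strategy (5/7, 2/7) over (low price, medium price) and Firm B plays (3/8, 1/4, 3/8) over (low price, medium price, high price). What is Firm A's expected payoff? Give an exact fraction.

19/28

Against (3/8, 1/4, 3/8), each row's expected payoff is low price: -1/4; medium price: 3.
Taking the (5/7, 2/7)-weighted average: (5/7)·(-1/4) + (2/7)·(3) = 19/28.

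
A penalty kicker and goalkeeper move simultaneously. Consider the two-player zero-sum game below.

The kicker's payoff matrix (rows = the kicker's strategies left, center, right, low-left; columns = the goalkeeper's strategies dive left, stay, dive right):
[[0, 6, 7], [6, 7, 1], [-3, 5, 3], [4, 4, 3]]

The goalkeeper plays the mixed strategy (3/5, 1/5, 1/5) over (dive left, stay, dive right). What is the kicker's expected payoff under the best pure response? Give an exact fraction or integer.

left: (0)·(3/5) + (6)·(1/5) + (7)·(1/5) = 13/5.
center: (6)·(3/5) + (7)·(1/5) + (1)·(1/5) = 26/5.
right: (-3)·(3/5) + (5)·(1/5) + (3)·(1/5) = -1/5.
low-left: (4)·(3/5) + (4)·(1/5) + (3)·(1/5) = 19/5.
The best pure response is center with expected payoff 26/5.

26/5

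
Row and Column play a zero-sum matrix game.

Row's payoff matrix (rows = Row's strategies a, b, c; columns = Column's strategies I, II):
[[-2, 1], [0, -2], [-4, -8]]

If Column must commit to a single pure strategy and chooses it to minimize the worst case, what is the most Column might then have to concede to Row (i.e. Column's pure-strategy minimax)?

The worst case (largest entry) in each column is I: 0, II: 1.
The best (smallest) of these is 0.

0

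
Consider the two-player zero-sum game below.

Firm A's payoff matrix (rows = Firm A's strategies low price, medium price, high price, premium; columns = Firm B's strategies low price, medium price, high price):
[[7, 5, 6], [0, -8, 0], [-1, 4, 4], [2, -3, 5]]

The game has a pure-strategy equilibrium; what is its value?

5

Row minima: 5, -8, -1, -3 → Firm A's maximin is 5.
Column maxima: 7, 5, 6 → Firm B's minimax is 5.
They coincide at (low price, medium price), so the value is 5.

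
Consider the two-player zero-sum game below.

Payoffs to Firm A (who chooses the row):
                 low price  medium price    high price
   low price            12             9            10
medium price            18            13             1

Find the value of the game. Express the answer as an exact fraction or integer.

121/13

Column low price is strictly dominated by medium price for Firm B (it gives Firm A more in every row).
The remaining 2×2 game on (low price, medium price) × (medium price, high price) has no saddle point. Let Firm A play low price with probability p; indifference gives 9p + 13(1−p) = 10p + (1−p), so p = 12/13.
Similarly Firm B's optimal q on medium price is 9/13, and the value is 9·(9/13) + (10)·(4/13) = 121/13.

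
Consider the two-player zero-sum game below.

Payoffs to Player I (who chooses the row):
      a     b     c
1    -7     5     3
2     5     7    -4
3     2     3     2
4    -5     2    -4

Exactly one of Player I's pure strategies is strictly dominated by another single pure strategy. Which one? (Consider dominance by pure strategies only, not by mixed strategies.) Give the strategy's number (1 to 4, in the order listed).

Compare 4 with 3: 2 > -5, 3 > 2, 2 > -4.
So 3 strictly dominates 4 for Player I; 4 is strictly dominated.

4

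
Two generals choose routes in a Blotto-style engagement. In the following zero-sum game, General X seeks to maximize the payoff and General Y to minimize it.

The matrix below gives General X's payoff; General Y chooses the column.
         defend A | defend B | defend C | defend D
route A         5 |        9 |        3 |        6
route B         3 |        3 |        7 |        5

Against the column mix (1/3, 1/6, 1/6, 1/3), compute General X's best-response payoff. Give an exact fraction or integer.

route A: (5)·(1/3) + (9)·(1/6) + (3)·(1/6) + (6)·(1/3) = 17/3.
route B: (3)·(1/3) + (3)·(1/6) + (7)·(1/6) + (5)·(1/3) = 13/3.
The best pure response is route A with expected payoff 17/3.

17/3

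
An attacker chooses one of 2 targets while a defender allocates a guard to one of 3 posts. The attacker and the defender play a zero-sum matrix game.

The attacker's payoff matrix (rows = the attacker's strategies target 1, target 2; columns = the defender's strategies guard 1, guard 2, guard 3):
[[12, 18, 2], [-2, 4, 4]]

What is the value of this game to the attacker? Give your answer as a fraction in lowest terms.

Column guard 2 is strictly dominated by guard 1 for the defender (it gives the attacker more in every row).
The remaining 2×2 game on (target 1, target 2) × (guard 1, guard 3) has no saddle point. Let the attacker play target 1 with probability p; indifference gives 12p − 2(1−p) = 2p + 4(1−p), so p = 3/8.
Similarly the defender's optimal q on guard 1 is 1/8, and the value is 12·(1/8) + (2)·(7/8) = 13/4.

13/4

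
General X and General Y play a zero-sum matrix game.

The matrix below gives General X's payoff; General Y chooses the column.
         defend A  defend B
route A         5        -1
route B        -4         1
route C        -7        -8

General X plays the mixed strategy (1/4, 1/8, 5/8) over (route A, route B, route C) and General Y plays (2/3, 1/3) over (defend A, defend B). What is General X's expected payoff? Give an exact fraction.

Against (2/3, 1/3), each row's expected payoff is route A: 3; route B: -7/3; route C: -22/3.
Taking the (1/4, 1/8, 5/8)-weighted average: (1/4)·(3) + (1/8)·(-7/3) + (5/8)·(-22/3) = -33/8.

-33/8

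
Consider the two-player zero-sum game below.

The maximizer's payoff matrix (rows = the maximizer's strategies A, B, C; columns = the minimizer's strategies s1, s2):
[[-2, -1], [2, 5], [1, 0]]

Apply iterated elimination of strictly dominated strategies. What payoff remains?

2

Row C is strictly dominated by row B (2>1, 5>0); eliminate C.
Row A is strictly dominated by row B (2>-2, 5>-1); eliminate A.
Column s2 is strictly dominated by s1 for the minimizer (2<5); eliminate s2.
Only (B, s1) remains, with payoff 2.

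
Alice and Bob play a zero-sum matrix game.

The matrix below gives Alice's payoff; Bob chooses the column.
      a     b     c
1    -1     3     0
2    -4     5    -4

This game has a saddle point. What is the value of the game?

-1

Row minima: -1, -4 → Alice's maximin is -1.
Column maxima: -1, 5, 0 → Bob's minimax is -1.
They coincide at (1, a), so the value is -1.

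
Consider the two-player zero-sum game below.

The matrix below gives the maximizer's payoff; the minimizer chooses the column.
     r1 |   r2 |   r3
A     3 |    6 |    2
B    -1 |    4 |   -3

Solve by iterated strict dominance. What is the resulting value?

2

Row B is strictly dominated by row A (3>-1, 6>4, 2>-3); eliminate B.
Column r1 is strictly dominated by r3 for the minimizer (2<3); eliminate r1.
Column r2 is strictly dominated by r3 for the minimizer (2<6); eliminate r2.
Only (A, r3) remains, with payoff 2.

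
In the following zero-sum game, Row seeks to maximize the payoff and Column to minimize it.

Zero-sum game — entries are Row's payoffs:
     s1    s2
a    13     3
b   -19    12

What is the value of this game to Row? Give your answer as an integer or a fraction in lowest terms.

Row minima are 3 and -19, so Row's maximin is 3; column maxima are 13 and 12, so Column's minimax is 12. These differ, so the equilibrium is in mixed strategies.
Let Row play a with probability p. Column is indifferent when 13p − 19(1−p) = 3p + 12(1−p), giving p = 31/41.
Let Column play s1 with probability q. Row is indifferent when 13q + 3(1−q) = −19q + 12(1−q), giving q = 9/41.
The value is 13·(9/41) + (3)·(32/41) = 213/41.

213/41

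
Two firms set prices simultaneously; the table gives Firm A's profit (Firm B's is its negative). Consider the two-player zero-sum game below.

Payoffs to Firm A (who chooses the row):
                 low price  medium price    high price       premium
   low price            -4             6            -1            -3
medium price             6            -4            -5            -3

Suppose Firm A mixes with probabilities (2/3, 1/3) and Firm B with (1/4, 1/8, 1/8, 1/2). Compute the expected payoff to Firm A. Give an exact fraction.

Against (1/4, 1/8, 1/8, 1/2), each row's expected payoff is low price: -15/8; medium price: -9/8.
Taking the (2/3, 1/3)-weighted average: (2/3)·(-15/8) + (1/3)·(-9/8) = -13/8.

-13/8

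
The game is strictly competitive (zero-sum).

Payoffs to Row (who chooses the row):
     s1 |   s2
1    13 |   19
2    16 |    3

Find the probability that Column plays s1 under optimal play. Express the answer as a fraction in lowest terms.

16/19

Row minima are 13 and 3, so Row's maximin is 13; column maxima are 16 and 19, so Column's minimax is 16. These differ, so the equilibrium is in mixed strategies.
Let Column play s1 with probability q. Row is indifferent when 13q + 19(1−q) = 16q + 3(1−q), giving q = 16/19.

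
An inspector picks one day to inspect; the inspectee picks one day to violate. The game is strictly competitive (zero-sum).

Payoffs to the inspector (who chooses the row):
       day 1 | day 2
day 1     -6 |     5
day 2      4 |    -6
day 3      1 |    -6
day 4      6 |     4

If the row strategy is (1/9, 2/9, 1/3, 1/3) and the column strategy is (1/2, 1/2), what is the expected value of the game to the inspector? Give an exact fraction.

Against (1/2, 1/2), each row's expected payoff is day 1: -1/2; day 2: -1; day 3: -5/2; day 4: 5.
Taking the (1/9, 2/9, 1/3, 1/3)-weighted average: (1/9)·(-1/2) + (2/9)·(-1) + (1/3)·(-5/2) + (1/3)·(5) = 5/9.

5/9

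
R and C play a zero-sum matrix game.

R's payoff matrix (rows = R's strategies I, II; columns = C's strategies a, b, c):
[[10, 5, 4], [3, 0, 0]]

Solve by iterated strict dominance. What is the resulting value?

Row II is strictly dominated by row I (10>3, 5>0, 4>0); eliminate II.
Column b is strictly dominated by c for C (4<5); eliminate b.
Column a is strictly dominated by c for C (4<10); eliminate a.
Only (I, c) remains, with payoff 4.

4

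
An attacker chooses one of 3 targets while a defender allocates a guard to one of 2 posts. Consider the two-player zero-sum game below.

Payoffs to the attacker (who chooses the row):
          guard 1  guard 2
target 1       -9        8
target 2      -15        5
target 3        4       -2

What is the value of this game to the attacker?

14/23

Row target 2 is strictly dominated by row target 1, so the attacker never plays it.
The remaining 2×2 game on (target 1, target 3) × (guard 1, guard 2) has no saddle point. Let the attacker play target 1 with probability p; indifference gives −9p + 4(1−p) = 8p − 2(1−p), so p = 6/23.
Similarly the defender's optimal q on guard 1 is 10/23, and the value is -9·(10/23) + (8)·(13/23) = 14/23.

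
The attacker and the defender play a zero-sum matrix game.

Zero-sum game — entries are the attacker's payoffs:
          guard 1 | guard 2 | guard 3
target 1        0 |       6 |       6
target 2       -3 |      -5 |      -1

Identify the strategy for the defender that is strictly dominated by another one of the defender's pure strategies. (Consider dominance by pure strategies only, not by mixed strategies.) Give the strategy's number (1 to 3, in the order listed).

The defender prefers columns that give the attacker less. Compare guard 3 with guard 1: 0 < 6, -3 < -1.
So guard 1 strictly dominates guard 3 for the defender; guard 3 is strictly dominated.

3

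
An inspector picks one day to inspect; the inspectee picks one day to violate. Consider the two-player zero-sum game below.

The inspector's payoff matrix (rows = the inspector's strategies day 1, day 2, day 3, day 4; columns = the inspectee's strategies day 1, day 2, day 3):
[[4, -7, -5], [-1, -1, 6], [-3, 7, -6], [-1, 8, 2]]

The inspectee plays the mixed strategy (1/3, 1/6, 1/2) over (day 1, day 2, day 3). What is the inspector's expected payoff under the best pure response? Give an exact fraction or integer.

day 1: (4)·(1/3) + (-7)·(1/6) + (-5)·(1/2) = -7/3.
day 2: (-1)·(1/3) + (-1)·(1/6) + (6)·(1/2) = 5/2.
day 3: (-3)·(1/3) + (7)·(1/6) + (-6)·(1/2) = -17/6.
day 4: (-1)·(1/3) + (8)·(1/6) + (2)·(1/2) = 2.
The best pure response is day 2 with expected payoff 5/2.

5/2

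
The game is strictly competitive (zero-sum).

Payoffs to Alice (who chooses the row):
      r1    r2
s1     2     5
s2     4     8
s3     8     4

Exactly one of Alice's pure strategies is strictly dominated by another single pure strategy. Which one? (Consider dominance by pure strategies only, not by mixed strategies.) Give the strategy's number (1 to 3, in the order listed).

1

Compare s1 with s2: 4 > 2, 8 > 5.
So s2 strictly dominates s1 for Alice; s1 is strictly dominated.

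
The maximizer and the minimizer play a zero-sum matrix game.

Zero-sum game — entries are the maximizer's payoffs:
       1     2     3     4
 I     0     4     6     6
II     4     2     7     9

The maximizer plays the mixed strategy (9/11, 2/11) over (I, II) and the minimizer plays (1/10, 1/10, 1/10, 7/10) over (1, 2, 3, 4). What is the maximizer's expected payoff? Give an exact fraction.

62/11

Against (1/10, 1/10, 1/10, 7/10), each row's expected payoff is I: 26/5; II: 38/5.
Taking the (9/11, 2/11)-weighted average: (9/11)·(26/5) + (2/11)·(38/5) = 62/11.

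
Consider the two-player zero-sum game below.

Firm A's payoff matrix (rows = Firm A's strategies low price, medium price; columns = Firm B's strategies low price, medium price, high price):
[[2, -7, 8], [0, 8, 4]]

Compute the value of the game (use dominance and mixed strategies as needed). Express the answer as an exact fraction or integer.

16/17

Column high price is strictly dominated by low price for Firm B (it gives Firm A more in every row).
The remaining 2×2 game on (low price, medium price) × (low price, medium price) has no saddle point. Let Firm A play low price with probability p; indifference gives 2p = −7p + 8(1−p), so p = 8/17.
Similarly Firm B's optimal q on low price is 15/17, and the value is 2·(15/17) + (-7)·(2/17) = 16/17.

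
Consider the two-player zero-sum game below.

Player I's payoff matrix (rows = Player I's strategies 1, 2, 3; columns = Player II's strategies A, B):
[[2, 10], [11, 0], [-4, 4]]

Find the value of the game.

Row 3 is strictly dominated by row 1, so Player I never plays it.
The remaining 2×2 game on (1, 2) × (A, B) has no saddle point. Let Player I play 1 with probability p; indifference gives 2p + 11(1−p) = 10p, so p = 11/19.
Similarly Player II's optimal q on A is 10/19, and the value is 2·(10/19) + (10)·(9/19) = 110/19.

110/19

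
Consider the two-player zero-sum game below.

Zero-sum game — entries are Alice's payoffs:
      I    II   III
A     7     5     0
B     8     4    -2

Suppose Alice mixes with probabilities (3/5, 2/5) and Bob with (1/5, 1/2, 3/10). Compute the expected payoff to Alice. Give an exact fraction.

Against (1/5, 1/2, 3/10), each row's expected payoff is A: 39/10; B: 3.
Taking the (3/5, 2/5)-weighted average: (3/5)·(39/10) + (2/5)·(3) = 177/50.

177/50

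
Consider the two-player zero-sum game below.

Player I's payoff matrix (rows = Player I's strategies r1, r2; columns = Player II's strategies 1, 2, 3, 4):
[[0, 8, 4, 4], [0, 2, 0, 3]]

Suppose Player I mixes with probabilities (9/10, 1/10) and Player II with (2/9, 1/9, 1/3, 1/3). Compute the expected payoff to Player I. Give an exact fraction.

299/90

Against (2/9, 1/9, 1/3, 1/3), each row's expected payoff is r1: 32/9; r2: 11/9.
Taking the (9/10, 1/10)-weighted average: (9/10)·(32/9) + (1/10)·(11/9) = 299/90.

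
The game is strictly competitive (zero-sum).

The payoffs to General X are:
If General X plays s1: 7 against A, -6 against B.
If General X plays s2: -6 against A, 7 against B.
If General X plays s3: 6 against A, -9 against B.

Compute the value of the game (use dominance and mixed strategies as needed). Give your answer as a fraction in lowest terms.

Row s3 is strictly dominated by row s1, so General X never plays it.
The remaining 2×2 game on (s1, s2) × (A, B) has no saddle point. Let General X play s1 with probability p; indifference gives 7p − 6(1−p) = −6p + 7(1−p), so p = 1/2.
Similarly General Y's optimal q on A is 1/2, and the value is 7·(1/2) + (-6)·(1/2) = 1/2.

1/2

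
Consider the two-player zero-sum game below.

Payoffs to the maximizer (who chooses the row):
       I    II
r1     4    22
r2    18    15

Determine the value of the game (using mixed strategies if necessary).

Row minima are 4 and 15, so the maximizer's maximin is 15; column maxima are 18 and 22, so the minimizer's minimax is 18. These differ, so the equilibrium is in mixed strategies.
Let the maximizer play r1 with probability p. The minimizer is indifferent when 4p + 18(1−p) = 22p + 15(1−p), giving p = 1/7.
Let the minimizer play I with probability q. The maximizer is indifferent when 4q + 22(1−q) = 18q + 15(1−q), giving q = 1/3.
The value is 4·(1/3) + (22)·(2/3) = 16.

16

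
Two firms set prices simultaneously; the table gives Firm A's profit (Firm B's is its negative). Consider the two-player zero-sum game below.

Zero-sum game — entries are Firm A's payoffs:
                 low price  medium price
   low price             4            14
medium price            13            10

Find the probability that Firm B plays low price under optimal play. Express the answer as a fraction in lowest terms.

Row minima are 4 and 10, so Firm A's maximin is 10; column maxima are 13 and 14, so Firm B's minimax is 13. These differ, so the equilibrium is in mixed strategies.
Let Firm B play low price with probability q. Firm A is indifferent when 4q + 14(1−q) = 13q + 10(1−q), giving q = 4/13.

4/13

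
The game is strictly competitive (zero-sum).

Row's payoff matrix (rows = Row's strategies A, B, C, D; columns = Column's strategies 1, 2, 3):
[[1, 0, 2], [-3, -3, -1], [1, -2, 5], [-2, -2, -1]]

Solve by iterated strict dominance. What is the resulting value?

0

Row B is strictly dominated by row A (1>-3, 0>-3, 2>-1); eliminate B.
Row D is strictly dominated by row A (1>-2, 0>-2, 2>-1); eliminate D.
Column 1 is strictly dominated by 2 for Column (0<1, -2<1); eliminate 1.
Column 3 is strictly dominated by 2 for Column (0<2, -2<5); eliminate 3.
Row C is strictly dominated by row A (0>-2); eliminate C.
Only (A, 2) remains, with payoff 0.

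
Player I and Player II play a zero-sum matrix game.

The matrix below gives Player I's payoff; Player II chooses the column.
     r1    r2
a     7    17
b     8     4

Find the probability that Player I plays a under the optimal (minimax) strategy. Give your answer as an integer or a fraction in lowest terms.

Row minima are 7 and 4, so Player I's maximin is 7; column maxima are 8 and 17, so Player II's minimax is 8. These differ, so the equilibrium is in mixed strategies.
Let Player I play a with probability p. Player II is indifferent when 7p + 8(1−p) = 17p + 4(1−p), giving p = 2/7.

2/7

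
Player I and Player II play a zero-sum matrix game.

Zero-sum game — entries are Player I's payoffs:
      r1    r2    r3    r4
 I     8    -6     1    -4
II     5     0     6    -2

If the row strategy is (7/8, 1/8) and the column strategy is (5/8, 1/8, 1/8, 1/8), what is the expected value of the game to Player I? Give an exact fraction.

123/32

Against (5/8, 1/8, 1/8, 1/8), each row's expected payoff is I: 31/8; II: 29/8.
Taking the (7/8, 1/8)-weighted average: (7/8)·(31/8) + (1/8)·(29/8) = 123/32.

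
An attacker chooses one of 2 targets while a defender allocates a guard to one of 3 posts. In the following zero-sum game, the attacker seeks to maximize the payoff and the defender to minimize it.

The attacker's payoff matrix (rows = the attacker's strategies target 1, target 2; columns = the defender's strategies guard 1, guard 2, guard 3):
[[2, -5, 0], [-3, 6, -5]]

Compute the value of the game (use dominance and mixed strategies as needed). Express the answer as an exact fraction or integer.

-25/16

Column guard 1 is strictly dominated by guard 3 for the defender (it gives the attacker more in every row).
The remaining 2×2 game on (target 1, target 2) × (guard 2, guard 3) has no saddle point. Let the attacker play target 1 with probability p; indifference gives −5p + 6(1−p) = −5(1−p), so p = 11/16.
Similarly the defender's optimal q on guard 2 is 5/16, and the value is -5·(5/16) + (0)·(11/16) = -25/16.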